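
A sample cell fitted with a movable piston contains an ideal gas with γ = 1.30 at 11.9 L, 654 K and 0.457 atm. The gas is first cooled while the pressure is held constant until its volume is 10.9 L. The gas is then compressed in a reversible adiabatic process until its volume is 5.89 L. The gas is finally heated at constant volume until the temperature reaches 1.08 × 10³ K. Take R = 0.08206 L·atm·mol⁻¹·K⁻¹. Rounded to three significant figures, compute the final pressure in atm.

Isobaric, so V/T is constant: P₂ = P₁; T₂ = T₁·(V₂/V₁) = 599.0 K.
Reversible adiabatic, γ = 1.30: T₃ = T₂·(V₂/V₃)^(γ−1) = 720.5 K; P₃ = P₂·(V₂/V₃)^γ = 1.017 atm.
V constant ⇒ P ∝ T: V₄ = V₃; P₄ = P₃·(T₄/T₃) = 1.525 atm.

P₄ ≈ 1.52 atm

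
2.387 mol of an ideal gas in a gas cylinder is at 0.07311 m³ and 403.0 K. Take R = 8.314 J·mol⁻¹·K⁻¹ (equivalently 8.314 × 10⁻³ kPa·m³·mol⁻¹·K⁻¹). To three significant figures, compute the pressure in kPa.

P ≈ 109 kPa

PV = nRT ⇒ P = nRT/V = (2.387 × 8.314 × 10⁻³ × 403.0) / 0.07311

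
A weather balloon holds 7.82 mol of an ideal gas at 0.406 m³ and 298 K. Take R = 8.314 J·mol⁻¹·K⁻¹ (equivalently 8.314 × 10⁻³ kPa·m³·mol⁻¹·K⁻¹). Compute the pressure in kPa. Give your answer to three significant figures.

PV = nRT ⇒ P = nRT/V = (7.82 × 8.314 × 10⁻³ × 298) / 0.406

P ≈ 47.7 kPa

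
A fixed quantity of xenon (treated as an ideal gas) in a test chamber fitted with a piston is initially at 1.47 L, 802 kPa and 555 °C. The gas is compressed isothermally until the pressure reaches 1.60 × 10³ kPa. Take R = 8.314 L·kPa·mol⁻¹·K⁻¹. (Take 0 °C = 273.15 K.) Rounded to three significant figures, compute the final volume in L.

Convert: T₁ = 828.1 K.
T constant ⇒ Boyle's law P V = const: T₂ = T₁; V₂ = V₁·(P₁/P₂) = 0.7368 L.

V₂ ≈ 0.737 L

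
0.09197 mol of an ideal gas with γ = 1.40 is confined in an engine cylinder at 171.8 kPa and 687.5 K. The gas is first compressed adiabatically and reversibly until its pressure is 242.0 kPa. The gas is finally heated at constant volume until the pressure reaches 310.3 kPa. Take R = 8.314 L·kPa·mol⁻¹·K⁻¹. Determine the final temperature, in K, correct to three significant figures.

T₃ ≈ 972 K

From PV = nRT: V₁ = nRT₁/P₁ = 3.060 L.
Reversible adiabatic, γ = 1.40: T₂ = T₁·(P₂/P₁)^((γ−1)/γ) = 758.2 K; V₂ = V₁·(P₁/P₂)^(1/γ) = 2.396 L.
V constant ⇒ P ∝ T: V₃ = V₂; T₃ = T₂·(P₃/P₂) = 972.2 K.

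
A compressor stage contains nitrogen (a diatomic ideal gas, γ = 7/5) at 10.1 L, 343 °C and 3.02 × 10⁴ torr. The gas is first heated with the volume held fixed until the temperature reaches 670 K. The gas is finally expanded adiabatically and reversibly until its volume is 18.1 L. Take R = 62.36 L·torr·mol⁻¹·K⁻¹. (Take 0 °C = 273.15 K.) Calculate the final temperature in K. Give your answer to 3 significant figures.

T₃ ≈ 531 K

Convert: T₁ = 616.1 K.
V constant ⇒ P ∝ T: V₂ = V₁; P₂ = P₁·(T₂/T₁) = 3.284e+04 torr.
Reversible adiabatic, γ = 7/5: T₃ = T₂·(V₂/V₃)^(γ−1) = 530.6 K; P₃ = P₂·(V₂/V₃)^γ = 1.451e+04 torr.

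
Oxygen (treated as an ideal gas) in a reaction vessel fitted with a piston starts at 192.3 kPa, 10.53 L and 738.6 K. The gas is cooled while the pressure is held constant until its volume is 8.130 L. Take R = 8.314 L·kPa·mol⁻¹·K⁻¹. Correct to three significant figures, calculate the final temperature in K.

T₂ ≈ 570 K

Isobaric, so V/T is constant: P₂ = P₁; T₂ = T₁·(V₂/V₁) = 570.3 K.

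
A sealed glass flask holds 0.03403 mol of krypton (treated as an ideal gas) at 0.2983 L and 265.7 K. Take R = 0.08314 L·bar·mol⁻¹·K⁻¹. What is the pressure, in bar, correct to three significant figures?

PV = nRT ⇒ P = nRT/V = (0.03403 × 0.08314 × 265.7) / 0.2983

P ≈ 2.52 bar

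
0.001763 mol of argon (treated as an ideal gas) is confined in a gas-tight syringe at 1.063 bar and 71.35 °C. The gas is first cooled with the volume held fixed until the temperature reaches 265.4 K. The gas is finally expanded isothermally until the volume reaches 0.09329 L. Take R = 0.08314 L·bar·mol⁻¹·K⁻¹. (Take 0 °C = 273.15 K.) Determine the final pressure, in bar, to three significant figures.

P₃ ≈ 0.417 bar

Convert: T₁ = 344.5 K.
From PV = nRT: V₁ = nRT₁/P₁ = 0.04750 L.
Isochoric, so P/T is constant: V₂ = V₁; P₂ = P₁·(T₂/T₁) = 0.8189 bar.
Isothermal, so P V is constant: T₃ = T₂; P₃ = P₂·(V₂/V₃) = 0.4170 bar.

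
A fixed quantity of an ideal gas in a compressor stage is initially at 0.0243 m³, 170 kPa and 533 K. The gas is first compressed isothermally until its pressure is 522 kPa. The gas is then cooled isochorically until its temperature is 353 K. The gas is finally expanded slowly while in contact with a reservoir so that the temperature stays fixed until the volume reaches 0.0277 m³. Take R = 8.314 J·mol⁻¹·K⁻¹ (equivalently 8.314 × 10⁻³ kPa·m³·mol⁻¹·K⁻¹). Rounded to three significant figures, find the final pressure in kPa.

P₄ ≈ 98.8 kPa

T constant ⇒ Boyle's law P V = const: T₂ = T₁; V₂ = V₁·(P₁/P₂) = 0.007914 m³.
Isochoric, so P/T is constant: V₃ = V₂; P₃ = P₂·(T₃/T₂) = 345.7 kPa.
Isothermal, so P V is constant: T₄ = T₃; P₄ = P₃·(V₃/V₄) = 98.77 kPa.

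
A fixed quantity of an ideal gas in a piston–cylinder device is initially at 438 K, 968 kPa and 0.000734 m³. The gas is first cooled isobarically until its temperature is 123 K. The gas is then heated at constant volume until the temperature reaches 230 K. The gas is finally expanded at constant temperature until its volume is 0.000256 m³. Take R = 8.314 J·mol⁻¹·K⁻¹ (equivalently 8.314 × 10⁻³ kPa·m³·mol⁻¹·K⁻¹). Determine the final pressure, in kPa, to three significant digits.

P₄ ≈ 1.46e+03 kPa

P constant ⇒ V ∝ T: P₂ = P₁; V₂ = V₁·(T₂/T₁) = 0.0002061 m³.
Isochoric, so P/T is constant: V₃ = V₂; P₃ = P₂·(T₃/T₂) = 1810 kPa.
Isothermal, so P V is constant: T₄ = T₃; P₄ = P₃·(V₃/V₄) = 1457 kPa.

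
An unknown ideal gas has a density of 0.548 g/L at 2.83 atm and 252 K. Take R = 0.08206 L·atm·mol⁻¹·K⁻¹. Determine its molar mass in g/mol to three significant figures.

M ≈ 4.00 g/mol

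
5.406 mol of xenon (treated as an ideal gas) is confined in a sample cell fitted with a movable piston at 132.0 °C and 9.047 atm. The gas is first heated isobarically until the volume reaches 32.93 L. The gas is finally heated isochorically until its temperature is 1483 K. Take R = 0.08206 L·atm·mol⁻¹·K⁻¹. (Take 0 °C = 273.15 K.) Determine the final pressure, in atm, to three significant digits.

Convert: T₁ = 405.1 K.
From PV = nRT: V₁ = nRT₁/P₁ = 19.87 L.
Isobaric, so V/T is constant: P₂ = P₁; T₂ = T₁·(V₂/V₁) = 671.6 K.
Isochoric, so P/T is constant: V₃ = V₂; P₃ = P₂·(T₃/T₂) = 19.98 atm.

P₃ ≈ 20.0 atm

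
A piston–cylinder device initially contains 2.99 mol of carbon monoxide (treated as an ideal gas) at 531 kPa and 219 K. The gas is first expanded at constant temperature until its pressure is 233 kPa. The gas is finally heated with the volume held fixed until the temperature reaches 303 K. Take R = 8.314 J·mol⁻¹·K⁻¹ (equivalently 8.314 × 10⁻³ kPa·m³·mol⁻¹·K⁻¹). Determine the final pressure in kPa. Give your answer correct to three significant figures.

P₃ ≈ 322 kPa

From PV = nRT: V₁ = nRT₁/P₁ = 0.01025 m³.
T constant ⇒ Boyle's law P V = const: T₂ = T₁; V₂ = V₁·(P₁/P₂) = 0.02337 m³.
Isochoric, so P/T is constant: V₃ = V₂; P₃ = P₂·(T₃/T₂) = 322.4 kPa.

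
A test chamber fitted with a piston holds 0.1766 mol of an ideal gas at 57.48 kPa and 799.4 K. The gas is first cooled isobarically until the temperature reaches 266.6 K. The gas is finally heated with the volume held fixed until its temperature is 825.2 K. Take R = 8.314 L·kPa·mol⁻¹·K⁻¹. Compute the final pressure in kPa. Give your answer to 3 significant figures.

P₃ ≈ 178 kPa

From PV = nRT: V₁ = nRT₁/P₁ = 20.42 L.
Isobaric, so V/T is constant: P₂ = P₁; V₂ = V₁·(T₂/T₁) = 6.810 L.
V constant ⇒ P ∝ T: V₃ = V₂; P₃ = P₂·(T₃/T₂) = 177.9 kPa.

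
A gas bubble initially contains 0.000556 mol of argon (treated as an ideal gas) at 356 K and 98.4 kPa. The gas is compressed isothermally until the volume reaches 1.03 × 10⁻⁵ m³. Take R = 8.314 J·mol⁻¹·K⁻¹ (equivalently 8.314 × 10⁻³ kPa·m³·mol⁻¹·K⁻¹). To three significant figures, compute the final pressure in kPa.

From PV = nRT: V₁ = nRT₁/P₁ = 1.672e-05 m³.
Isothermal, so P V is constant: T₂ = T₁; P₂ = P₁·(V₁/V₂) = 159.8 kPa.

P₂ ≈ 160 kPa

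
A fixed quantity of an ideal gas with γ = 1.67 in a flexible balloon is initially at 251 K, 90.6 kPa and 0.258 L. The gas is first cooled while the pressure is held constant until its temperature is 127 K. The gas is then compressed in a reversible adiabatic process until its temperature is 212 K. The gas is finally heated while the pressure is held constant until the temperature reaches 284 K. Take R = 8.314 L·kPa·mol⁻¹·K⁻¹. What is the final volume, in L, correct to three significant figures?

Isobaric, so V/T is constant: P₂ = P₁; V₂ = V₁·(T₂/T₁) = 0.1305 L.
Adiabatic (γ = 1.67), T V^(γ−1) and P V^γ constant: P₃ = P₂·(T₃/T₂)^(γ/(γ−1)) = 324.9 kPa; V₃ = V₂·(T₂/T₃)^(1/(γ−1)) = 0.06076 L.
P constant ⇒ V ∝ T: P₄ = P₃; V₄ = V₃·(T₄/T₃) = 0.08139 L.

V₄ ≈ 0.0814 L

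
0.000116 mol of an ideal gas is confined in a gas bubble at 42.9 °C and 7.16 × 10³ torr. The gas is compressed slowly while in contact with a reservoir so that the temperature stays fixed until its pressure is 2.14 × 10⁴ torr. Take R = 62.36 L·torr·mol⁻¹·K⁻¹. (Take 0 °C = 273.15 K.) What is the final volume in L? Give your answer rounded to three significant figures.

Convert: T₁ = 316.0 K.
From PV = nRT: V₁ = nRT₁/P₁ = 0.0003193 L.
T constant ⇒ Boyle's law P V = const: T₂ = T₁; V₂ = V₁·(P₁/P₂) = 0.0001068 L.

V₂ ≈ 0.000107 L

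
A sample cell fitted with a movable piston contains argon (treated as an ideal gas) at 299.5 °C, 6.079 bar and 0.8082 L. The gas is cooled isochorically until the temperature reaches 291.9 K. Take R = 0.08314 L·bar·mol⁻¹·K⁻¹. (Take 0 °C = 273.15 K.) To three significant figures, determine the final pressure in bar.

P₂ ≈ 3.10 bar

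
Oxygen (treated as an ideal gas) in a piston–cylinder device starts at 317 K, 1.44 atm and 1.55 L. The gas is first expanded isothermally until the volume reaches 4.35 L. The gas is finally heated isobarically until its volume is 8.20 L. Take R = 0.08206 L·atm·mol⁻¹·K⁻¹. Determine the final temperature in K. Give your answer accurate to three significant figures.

T constant ⇒ Boyle's law P V = const: T₂ = T₁; P₂ = P₁·(V₁/V₂) = 0.5131 atm.
P constant ⇒ V ∝ T: P₃ = P₂; T₃ = T₂·(V₃/V₂) = 597.6 K.

T₃ ≈ 598 K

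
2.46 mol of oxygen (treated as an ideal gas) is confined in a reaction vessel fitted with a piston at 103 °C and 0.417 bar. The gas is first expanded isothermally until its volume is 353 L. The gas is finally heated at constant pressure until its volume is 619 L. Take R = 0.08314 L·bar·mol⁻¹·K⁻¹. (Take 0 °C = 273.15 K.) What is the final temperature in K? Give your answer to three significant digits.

T₃ ≈ 660 K

Convert: T₁ = 376.1 K.
From PV = nRT: V₁ = nRT₁/P₁ = 184.5 L.
T constant ⇒ Boyle's law P V = const: T₂ = T₁; P₂ = P₁·(V₁/V₂) = 0.2179 bar.
P constant ⇒ V ∝ T: P₃ = P₂; T₃ = T₂·(V₃/V₂) = 659.6 K.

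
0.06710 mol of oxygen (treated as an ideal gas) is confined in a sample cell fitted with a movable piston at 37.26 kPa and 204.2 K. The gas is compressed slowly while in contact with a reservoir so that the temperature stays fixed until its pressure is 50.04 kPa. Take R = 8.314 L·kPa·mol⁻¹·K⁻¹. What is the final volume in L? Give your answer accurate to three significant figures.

From PV = nRT: V₁ = nRT₁/P₁ = 3.057 L.
T constant ⇒ Boyle's law P V = const: T₂ = T₁; V₂ = V₁·(P₁/P₂) = 2.277 L.

V₂ ≈ 2.28 L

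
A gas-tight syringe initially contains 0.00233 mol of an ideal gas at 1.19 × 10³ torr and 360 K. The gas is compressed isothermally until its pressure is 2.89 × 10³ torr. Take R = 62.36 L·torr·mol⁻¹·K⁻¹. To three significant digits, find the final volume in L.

V₂ ≈ 0.0181 L

From PV = nRT: V₁ = nRT₁/P₁ = 0.04396 L.
Isothermal, so P V is constant: T₂ = T₁; V₂ = V₁·(P₁/P₂) = 0.01810 L.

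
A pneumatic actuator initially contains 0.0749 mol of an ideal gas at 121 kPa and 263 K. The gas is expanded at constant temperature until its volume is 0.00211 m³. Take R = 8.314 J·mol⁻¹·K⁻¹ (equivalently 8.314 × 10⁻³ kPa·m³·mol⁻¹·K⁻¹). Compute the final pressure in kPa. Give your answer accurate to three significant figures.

P₂ ≈ 77.6 kPa

From PV = nRT: V₁ = nRT₁/P₁ = 0.001354 m³.
T constant ⇒ Boyle's law P V = const: T₂ = T₁; P₂ = P₁·(V₁/V₂) = 77.62 kPa.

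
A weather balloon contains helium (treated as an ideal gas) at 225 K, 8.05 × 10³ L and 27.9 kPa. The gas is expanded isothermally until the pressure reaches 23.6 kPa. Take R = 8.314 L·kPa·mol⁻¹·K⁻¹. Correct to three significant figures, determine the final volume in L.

V₂ ≈ 9.52e+03 L

T constant ⇒ Boyle's law P V = const: T₂ = T₁; V₂ = V₁·(P₁/P₂) = 9517 L.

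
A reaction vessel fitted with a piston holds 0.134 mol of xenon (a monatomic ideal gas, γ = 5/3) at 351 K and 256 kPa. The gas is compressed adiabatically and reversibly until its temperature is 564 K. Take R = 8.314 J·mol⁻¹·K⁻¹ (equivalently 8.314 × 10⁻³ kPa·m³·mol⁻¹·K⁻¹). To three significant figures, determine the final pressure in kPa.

P₂ ≈ 838 kPa

From PV = nRT: V₁ = nRT₁/P₁ = 0.001528 m³.
Reversible adiabatic, γ = 5/3: P₂ = P₁·(T₂/T₁)^(γ/(γ−1)) = 837.9 kPa; V₂ = V₁·(T₁/T₂)^(1/(γ−1)) = 0.0007499 m³.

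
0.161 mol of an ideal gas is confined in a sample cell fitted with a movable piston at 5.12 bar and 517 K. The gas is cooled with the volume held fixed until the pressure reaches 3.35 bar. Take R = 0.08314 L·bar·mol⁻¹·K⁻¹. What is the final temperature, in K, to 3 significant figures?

From PV = nRT: V₁ = nRT₁/P₁ = 1.352 L.
V constant ⇒ P ∝ T: V₂ = V₁; T₂ = T₁·(P₂/P₁) = 338.3 K.

T₂ ≈ 338 K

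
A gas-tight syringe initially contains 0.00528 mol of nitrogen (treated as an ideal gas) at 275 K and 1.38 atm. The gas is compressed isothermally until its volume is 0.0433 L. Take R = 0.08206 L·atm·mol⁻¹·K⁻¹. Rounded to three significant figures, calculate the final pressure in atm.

P₂ ≈ 2.75 atm

From PV = nRT: V₁ = nRT₁/P₁ = 0.08634 L.
T constant ⇒ Boyle's law P V = const: T₂ = T₁; P₂ = P₁·(V₁/V₂) = 2.752 atm.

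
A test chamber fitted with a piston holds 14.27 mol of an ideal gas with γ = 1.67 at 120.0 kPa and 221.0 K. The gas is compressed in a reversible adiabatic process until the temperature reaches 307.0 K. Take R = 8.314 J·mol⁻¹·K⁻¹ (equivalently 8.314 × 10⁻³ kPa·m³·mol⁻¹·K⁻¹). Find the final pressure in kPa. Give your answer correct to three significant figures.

From PV = nRT: V₁ = nRT₁/P₁ = 0.2185 m³.
Adiabatic (γ = 1.67), T V^(γ−1) and P V^γ constant: P₂ = P₁·(T₂/T₁)^(γ/(γ−1)) = 272.3 kPa; V₂ = V₁·(T₁/T₂)^(1/(γ−1)) = 0.1338 m³.

P₂ ≈ 272 kPa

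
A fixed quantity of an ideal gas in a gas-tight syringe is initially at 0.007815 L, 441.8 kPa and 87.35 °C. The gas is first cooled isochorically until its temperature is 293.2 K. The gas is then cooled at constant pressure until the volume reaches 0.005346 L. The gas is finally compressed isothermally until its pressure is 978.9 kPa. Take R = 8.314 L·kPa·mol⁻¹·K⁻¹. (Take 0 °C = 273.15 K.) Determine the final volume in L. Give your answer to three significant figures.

V₄ ≈ 0.00196 L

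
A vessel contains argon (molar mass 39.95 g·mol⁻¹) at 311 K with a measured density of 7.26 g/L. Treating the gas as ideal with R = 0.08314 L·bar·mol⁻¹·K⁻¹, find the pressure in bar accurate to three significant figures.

P ≈ 4.70 bar

ρ = PM/(RT) ⇒ P = ρRT/M = (7.26 × 0.08314 × 311.0) / 39.95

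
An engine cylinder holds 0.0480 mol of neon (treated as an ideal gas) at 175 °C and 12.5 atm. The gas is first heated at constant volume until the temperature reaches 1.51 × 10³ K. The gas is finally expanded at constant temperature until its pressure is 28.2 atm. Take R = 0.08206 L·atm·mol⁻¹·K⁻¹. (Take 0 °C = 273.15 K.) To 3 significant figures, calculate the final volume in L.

V₃ ≈ 0.211 L

Convert: T₁ = 448.1 K.
From PV = nRT: V₁ = nRT₁/P₁ = 0.1412 L.
V constant ⇒ P ∝ T: V₂ = V₁; P₂ = P₁·(T₂/T₁) = 42.12 atm.
T constant ⇒ Boyle's law P V = const: T₃ = T₂; V₃ = V₂·(P₂/P₃) = 0.2109 L.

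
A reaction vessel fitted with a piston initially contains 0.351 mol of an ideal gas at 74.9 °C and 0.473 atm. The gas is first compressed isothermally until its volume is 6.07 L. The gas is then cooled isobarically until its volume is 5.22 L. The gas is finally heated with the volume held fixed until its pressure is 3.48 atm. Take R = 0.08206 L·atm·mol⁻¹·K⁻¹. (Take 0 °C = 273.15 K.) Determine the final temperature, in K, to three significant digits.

T₄ ≈ 631 K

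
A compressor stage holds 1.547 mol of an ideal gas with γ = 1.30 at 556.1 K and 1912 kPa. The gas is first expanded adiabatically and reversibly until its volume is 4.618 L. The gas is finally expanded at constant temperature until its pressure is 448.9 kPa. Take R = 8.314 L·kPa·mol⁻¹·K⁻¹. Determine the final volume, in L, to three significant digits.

From PV = nRT: V₁ = nRT₁/P₁ = 3.741 L.
Reversible adiabatic, γ = 1.30: T₂ = T₁·(V₁/V₂)^(γ−1) = 522.0 K; P₂ = P₁·(V₁/V₂)^γ = 1454 kPa.
Isothermal, so P V is constant: T₃ = T₂; V₃ = V₂·(P₂/P₃) = 14.96 L.

V₃ ≈ 15.0 L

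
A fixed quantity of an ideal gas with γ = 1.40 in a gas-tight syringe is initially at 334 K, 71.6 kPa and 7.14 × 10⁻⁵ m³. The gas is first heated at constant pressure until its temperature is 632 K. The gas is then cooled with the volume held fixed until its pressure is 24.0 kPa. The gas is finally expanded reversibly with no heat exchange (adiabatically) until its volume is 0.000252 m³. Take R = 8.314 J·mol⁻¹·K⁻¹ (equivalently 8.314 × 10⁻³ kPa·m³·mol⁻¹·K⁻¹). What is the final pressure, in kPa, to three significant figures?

P₄ ≈ 10.0 kPa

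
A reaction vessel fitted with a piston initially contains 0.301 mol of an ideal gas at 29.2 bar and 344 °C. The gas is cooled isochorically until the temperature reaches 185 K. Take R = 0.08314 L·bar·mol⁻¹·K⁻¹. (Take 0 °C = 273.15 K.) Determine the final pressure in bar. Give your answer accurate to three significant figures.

Convert: T₁ = 617.1 K.
From PV = nRT: V₁ = nRT₁/P₁ = 0.5289 L.
V constant ⇒ P ∝ T: V₂ = V₁; P₂ = P₁·(T₂/T₁) = 8.753 bar.

P₂ ≈ 8.75 bar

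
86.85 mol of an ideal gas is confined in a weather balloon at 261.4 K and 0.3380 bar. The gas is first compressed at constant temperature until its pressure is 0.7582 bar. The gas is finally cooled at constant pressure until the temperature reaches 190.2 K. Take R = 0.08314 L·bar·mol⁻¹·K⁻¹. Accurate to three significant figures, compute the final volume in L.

V₃ ≈ 1.81e+03 L

From PV = nRT: V₁ = nRT₁/P₁ = 5584 L.
Isothermal, so P V is constant: T₂ = T₁; V₂ = V₁·(P₁/P₂) = 2489 L.
Isobaric, so V/T is constant: P₃ = P₂; V₃ = V₂·(T₃/T₂) = 1811 L.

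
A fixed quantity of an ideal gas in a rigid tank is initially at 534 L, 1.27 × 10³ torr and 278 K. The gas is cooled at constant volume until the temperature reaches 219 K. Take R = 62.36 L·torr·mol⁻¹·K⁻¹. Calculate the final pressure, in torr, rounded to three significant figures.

P₂ ≈ 1.00e+03 torr

Isochoric, so P/T is constant: V₂ = V₁; P₂ = P₁·(T₂/T₁) = 1000 torr.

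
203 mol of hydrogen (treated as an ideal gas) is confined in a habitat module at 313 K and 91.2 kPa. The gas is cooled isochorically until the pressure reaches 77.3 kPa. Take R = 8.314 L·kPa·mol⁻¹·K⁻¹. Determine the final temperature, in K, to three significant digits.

T₂ ≈ 265 K

From PV = nRT: V₁ = nRT₁/P₁ = 5792 L.
V constant ⇒ P ∝ T: V₂ = V₁; T₂ = T₁·(P₂/P₁) = 265.3 K.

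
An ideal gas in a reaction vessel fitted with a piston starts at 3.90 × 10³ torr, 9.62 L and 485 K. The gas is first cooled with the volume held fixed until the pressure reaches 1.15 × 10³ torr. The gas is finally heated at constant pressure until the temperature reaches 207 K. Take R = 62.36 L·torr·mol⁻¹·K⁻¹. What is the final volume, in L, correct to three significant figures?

V₃ ≈ 13.9 L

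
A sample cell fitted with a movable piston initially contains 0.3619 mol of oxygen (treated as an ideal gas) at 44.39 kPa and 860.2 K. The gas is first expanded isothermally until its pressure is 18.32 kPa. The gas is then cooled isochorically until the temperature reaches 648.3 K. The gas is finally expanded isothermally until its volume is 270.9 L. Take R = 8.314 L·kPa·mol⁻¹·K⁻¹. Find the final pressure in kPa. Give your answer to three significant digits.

P₄ ≈ 7.20 kPa

From PV = nRT: V₁ = nRT₁/P₁ = 58.31 L.
Isothermal, so P V is constant: T₂ = T₁; V₂ = V₁·(P₁/P₂) = 141.3 L.
Isochoric, so P/T is constant: V₃ = V₂; P₃ = P₂·(T₃/T₂) = 13.81 kPa.
T constant ⇒ Boyle's law P V = const: T₄ = T₃; P₄ = P₃·(V₃/V₄) = 7.201 kPa.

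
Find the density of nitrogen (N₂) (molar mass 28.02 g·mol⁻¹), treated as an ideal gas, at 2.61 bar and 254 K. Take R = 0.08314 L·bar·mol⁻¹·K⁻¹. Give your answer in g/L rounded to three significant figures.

ρ = PM/(RT) = (2.61 × 28.02) / (0.08314 × 254.0)

ρ ≈ 3.46 g/L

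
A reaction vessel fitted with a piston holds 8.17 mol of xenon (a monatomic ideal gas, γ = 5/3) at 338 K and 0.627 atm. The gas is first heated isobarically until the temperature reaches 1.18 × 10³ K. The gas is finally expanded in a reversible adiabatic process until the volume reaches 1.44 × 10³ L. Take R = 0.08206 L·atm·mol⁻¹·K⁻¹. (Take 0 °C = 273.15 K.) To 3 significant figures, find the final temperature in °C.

T₃ ≈ 807 °C

From PV = nRT: V₁ = nRT₁/P₁ = 361.4 L.
Isobaric, so V/T is constant: P₂ = P₁; V₂ = V₁·(T₂/T₁) = 1262 L.
Reversible adiabatic, γ = 5/3: T₃ = T₂·(V₂/V₃)^(γ−1) = 1080 K; P₃ = P₂·(V₂/V₃)^γ = 0.5030 atm.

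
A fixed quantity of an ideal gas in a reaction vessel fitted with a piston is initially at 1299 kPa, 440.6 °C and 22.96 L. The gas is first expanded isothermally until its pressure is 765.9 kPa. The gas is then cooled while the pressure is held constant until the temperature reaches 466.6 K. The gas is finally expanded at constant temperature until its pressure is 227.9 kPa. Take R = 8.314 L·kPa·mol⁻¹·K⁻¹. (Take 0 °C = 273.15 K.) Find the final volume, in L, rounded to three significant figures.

V₄ ≈ 85.6 L

Convert: T₁ = 713.8 K.
T constant ⇒ Boyle's law P V = const: T₂ = T₁; V₂ = V₁·(P₁/P₂) = 38.94 L.
Isobaric, so V/T is constant: P₃ = P₂; V₃ = V₂·(T₃/T₂) = 25.46 L.
Isothermal, so P V is constant: T₄ = T₃; V₄ = V₃·(P₃/P₄) = 85.55 L.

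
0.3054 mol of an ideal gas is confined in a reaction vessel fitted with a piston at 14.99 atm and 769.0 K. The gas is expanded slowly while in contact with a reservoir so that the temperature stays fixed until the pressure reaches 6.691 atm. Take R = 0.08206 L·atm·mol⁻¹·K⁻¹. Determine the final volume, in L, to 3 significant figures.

From PV = nRT: V₁ = nRT₁/P₁ = 1.286 L.
T constant ⇒ Boyle's law P V = const: T₂ = T₁; V₂ = V₁·(P₁/P₂) = 2.880 L.

V₂ ≈ 2.88 L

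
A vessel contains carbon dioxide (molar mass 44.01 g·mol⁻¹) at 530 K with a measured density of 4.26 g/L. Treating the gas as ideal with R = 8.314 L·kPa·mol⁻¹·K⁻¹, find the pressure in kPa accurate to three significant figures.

P ≈ 427 kPa

ρ = PM/(RT) ⇒ P = ρRT/M = (4.26 × 8.314 × 530.0) / 44.01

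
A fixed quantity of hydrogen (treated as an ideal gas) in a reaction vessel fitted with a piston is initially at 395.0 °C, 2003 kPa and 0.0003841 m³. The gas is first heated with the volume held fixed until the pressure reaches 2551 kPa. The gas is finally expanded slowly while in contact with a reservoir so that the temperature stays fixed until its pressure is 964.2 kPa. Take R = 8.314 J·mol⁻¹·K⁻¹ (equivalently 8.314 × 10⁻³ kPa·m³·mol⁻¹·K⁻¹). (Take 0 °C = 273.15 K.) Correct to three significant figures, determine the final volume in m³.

Convert: T₁ = 668.1 K.
V constant ⇒ P ∝ T: V₂ = V₁; T₂ = T₁·(P₂/P₁) = 850.9 K.
Isothermal, so P V is constant: T₃ = T₂; V₃ = V₂·(P₂/P₃) = 0.001016 m³.

V₃ ≈ 0.00102 m³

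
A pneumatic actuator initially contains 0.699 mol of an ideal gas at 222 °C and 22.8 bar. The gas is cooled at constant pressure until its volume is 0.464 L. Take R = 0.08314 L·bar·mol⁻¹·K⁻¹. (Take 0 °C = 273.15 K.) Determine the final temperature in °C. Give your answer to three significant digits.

Convert: T₁ = 495.1 K.
From PV = nRT: V₁ = nRT₁/P₁ = 1.262 L.
P constant ⇒ V ∝ T: P₂ = P₁; T₂ = T₁·(V₂/V₁) = 182.0 K.

T₂ ≈ -91.1 °C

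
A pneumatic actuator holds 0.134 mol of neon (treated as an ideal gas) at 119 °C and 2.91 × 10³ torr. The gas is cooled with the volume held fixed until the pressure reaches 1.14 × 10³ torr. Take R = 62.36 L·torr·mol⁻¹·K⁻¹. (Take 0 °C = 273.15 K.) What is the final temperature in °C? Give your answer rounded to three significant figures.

T₂ ≈ -120 °C

Convert: T₁ = 392.1 K.
From PV = nRT: V₁ = nRT₁/P₁ = 1.126 L.
V constant ⇒ P ∝ T: V₂ = V₁; T₂ = T₁·(P₂/P₁) = 153.6 K.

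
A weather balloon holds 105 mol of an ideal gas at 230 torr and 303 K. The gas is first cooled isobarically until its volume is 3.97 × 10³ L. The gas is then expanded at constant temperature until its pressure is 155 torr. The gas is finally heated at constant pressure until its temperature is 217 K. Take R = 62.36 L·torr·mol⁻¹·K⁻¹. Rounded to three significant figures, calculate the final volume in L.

V₄ ≈ 9.17e+03 L

From PV = nRT: V₁ = nRT₁/P₁ = 8626 L.
P constant ⇒ V ∝ T: P₂ = P₁; T₂ = T₁·(V₂/V₁) = 139.5 K.
T constant ⇒ Boyle's law P V = const: T₃ = T₂; V₃ = V₂·(P₂/P₃) = 5891 L.
Isobaric, so V/T is constant: P₄ = P₃; V₄ = V₃·(T₄/T₃) = 9167 L.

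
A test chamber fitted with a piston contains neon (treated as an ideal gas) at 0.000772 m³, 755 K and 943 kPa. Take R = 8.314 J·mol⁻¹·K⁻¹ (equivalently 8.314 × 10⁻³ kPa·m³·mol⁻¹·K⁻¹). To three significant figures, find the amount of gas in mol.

n ≈ 0.116 mol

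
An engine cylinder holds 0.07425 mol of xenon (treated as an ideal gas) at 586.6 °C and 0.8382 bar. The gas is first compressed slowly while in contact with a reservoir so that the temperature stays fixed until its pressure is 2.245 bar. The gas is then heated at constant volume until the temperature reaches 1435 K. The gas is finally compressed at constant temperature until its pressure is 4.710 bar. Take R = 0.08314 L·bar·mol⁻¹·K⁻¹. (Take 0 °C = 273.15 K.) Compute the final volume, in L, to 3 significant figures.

V₄ ≈ 1.88 L

Convert: T₁ = 859.8 K.
From PV = nRT: V₁ = nRT₁/P₁ = 6.332 L.
Isothermal, so P V is constant: T₂ = T₁; V₂ = V₁·(P₁/P₂) = 2.364 L.
Isochoric, so P/T is constant: V₃ = V₂; P₃ = P₂·(T₃/T₂) = 3.747 bar.
T constant ⇒ Boyle's law P V = const: T₄ = T₃; V₄ = V₃·(P₃/P₄) = 1.881 L.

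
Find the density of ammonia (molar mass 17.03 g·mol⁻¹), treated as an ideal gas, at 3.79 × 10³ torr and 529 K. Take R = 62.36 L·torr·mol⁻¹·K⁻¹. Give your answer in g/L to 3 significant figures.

ρ = PM/(RT) = (3.79e+03 × 17.03) / (62.36 × 529.0)

ρ ≈ 1.96 g/L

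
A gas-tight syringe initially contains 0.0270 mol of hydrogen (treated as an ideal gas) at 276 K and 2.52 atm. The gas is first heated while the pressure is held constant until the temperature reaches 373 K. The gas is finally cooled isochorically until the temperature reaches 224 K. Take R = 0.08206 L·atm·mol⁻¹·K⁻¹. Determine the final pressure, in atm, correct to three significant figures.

P₃ ≈ 1.51 atm

From PV = nRT: V₁ = nRT₁/P₁ = 0.2427 L.
P constant ⇒ V ∝ T: P₂ = P₁; V₂ = V₁·(T₂/T₁) = 0.3279 L.
Isochoric, so P/T is constant: V₃ = V₂; P₃ = P₂·(T₃/T₂) = 1.513 atm.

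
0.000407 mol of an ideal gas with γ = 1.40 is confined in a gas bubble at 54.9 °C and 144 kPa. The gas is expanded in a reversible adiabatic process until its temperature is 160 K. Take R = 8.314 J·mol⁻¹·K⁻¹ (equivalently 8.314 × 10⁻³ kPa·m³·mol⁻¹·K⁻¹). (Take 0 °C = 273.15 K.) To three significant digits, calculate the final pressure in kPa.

Convert: T₁ = 328.0 K.
From PV = nRT: V₁ = nRT₁/P₁ = 7.709e-06 m³.
Adiabatic (γ = 1.40), T V^(γ−1) and P V^γ constant: P₂ = P₁·(T₂/T₁)^(γ/(γ−1)) = 11.67 kPa; V₂ = V₁·(T₁/T₂)^(1/(γ−1)) = 4.640e-05 m³.

P₂ ≈ 11.7 kPa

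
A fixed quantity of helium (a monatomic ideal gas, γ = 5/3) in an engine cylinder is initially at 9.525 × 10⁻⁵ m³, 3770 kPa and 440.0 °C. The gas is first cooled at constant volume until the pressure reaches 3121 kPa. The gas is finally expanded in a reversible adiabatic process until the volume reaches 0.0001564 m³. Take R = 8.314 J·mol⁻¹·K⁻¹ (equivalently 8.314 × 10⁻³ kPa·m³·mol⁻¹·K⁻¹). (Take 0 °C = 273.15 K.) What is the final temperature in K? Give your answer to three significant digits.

Convert: T₁ = 713.1 K.
V constant ⇒ P ∝ T: V₂ = V₁; T₂ = T₁·(P₂/P₁) = 590.4 K.
Reversible adiabatic, γ = 5/3: T₃ = T₂·(V₂/V₃)^(γ−1) = 424.2 K; P₃ = P₂·(V₂/V₃)^γ = 1366 kPa.

T₃ ≈ 424 K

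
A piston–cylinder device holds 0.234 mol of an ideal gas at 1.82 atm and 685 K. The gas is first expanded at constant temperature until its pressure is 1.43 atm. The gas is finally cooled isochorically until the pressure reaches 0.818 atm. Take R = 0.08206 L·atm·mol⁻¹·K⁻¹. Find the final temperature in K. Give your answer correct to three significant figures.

T₃ ≈ 392 K

From PV = nRT: V₁ = nRT₁/P₁ = 7.227 L.
Isothermal, so P V is constant: T₂ = T₁; V₂ = V₁·(P₁/P₂) = 9.198 L.
Isochoric, so P/T is constant: V₃ = V₂; T₃ = T₂·(P₃/P₂) = 391.8 K.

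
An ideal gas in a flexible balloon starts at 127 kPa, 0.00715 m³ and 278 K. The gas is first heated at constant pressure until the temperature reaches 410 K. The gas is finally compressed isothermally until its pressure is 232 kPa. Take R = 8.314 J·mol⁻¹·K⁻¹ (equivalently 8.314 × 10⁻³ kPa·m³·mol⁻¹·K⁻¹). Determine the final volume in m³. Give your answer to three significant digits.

V₃ ≈ 0.00577 m³

P constant ⇒ V ∝ T: P₂ = P₁; V₂ = V₁·(T₂/T₁) = 0.01054 m³.
T constant ⇒ Boyle's law P V = const: T₃ = T₂; V₃ = V₂·(P₂/P₃) = 0.005772 m³.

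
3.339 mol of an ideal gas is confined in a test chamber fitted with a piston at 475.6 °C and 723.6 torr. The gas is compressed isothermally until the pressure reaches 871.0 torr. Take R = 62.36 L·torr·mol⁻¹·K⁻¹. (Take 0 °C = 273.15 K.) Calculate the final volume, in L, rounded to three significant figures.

V₂ ≈ 179 L

Convert: T₁ = 748.8 K.
From PV = nRT: V₁ = nRT₁/P₁ = 215.5 L.
T constant ⇒ Boyle's law P V = const: T₂ = T₁; V₂ = V₁·(P₁/P₂) = 179.0 L.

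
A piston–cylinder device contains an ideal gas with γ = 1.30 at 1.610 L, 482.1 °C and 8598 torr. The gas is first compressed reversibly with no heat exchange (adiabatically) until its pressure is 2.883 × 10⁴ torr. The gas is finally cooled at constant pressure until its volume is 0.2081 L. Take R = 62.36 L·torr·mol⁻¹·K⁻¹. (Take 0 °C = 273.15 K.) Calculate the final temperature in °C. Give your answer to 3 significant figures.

T₃ ≈ 54.2 °C

Convert: T₁ = 755.2 K.
Reversible adiabatic, γ = 1.30: T₂ = T₁·(P₂/P₁)^((γ−1)/γ) = 998.5 K; V₂ = V₁·(P₁/P₂)^(1/γ) = 0.6348 L.
Isobaric, so V/T is constant: P₃ = P₂; T₃ = T₂·(V₃/V₂) = 327.3 K.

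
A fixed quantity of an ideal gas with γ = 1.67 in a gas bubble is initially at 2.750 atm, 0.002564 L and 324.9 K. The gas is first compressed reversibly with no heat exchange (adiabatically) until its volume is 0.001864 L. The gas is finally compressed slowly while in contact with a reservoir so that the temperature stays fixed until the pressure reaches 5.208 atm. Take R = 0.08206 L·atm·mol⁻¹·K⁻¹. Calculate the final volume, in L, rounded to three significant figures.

V₃ ≈ 0.00168 L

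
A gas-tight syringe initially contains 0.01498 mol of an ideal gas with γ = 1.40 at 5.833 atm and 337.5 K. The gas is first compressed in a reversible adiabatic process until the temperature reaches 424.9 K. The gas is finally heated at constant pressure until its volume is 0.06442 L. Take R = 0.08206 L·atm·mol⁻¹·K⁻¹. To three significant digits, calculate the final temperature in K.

From PV = nRT: V₁ = nRT₁/P₁ = 0.07113 L.
Adiabatic (γ = 1.40), T V^(γ−1) and P V^γ constant: P₂ = P₁·(T₂/T₁)^(γ/(γ−1)) = 13.06 atm; V₂ = V₁·(T₁/T₂)^(1/(γ−1)) = 0.03999 L.
Isobaric, so V/T is constant: P₃ = P₂; T₃ = T₂·(V₃/V₂) = 684.4 K.

T₃ ≈ 684 K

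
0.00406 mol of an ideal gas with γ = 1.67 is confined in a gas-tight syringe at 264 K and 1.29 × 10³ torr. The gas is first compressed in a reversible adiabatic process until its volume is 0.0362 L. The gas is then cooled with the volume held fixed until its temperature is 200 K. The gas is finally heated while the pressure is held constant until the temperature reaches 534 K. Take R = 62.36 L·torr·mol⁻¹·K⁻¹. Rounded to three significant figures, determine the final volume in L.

From PV = nRT: V₁ = nRT₁/P₁ = 0.05181 L.
Adiabatic (γ = 1.67), T V^(γ−1) and P V^γ constant: T₂ = T₁·(V₁/V₂)^(γ−1) = 335.7 K; P₂ = P₁·(V₁/V₂)^γ = 2348 torr.
V constant ⇒ P ∝ T: V₃ = V₂; P₃ = P₂·(T₃/T₂) = 1399 torr.
P constant ⇒ V ∝ T: P₄ = P₃; V₄ = V₃·(T₄/T₃) = 0.09665 L.

V₄ ≈ 0.0967 L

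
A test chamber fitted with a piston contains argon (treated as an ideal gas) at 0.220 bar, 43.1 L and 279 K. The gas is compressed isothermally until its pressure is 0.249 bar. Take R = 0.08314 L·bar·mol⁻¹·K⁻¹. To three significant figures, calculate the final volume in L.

V₂ ≈ 38.1 L

Isothermal, so P V is constant: T₂ = T₁; V₂ = V₁·(P₁/P₂) = 38.08 L.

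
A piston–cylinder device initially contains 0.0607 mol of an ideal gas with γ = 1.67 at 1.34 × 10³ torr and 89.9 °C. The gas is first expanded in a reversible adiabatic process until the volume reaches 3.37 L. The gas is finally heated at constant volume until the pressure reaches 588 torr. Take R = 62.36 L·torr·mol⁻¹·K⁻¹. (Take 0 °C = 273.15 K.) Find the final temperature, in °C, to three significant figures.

T₃ ≈ 250 °C

Convert: T₁ = 363.0 K.
From PV = nRT: V₁ = nRT₁/P₁ = 1.026 L.
Reversible adiabatic, γ = 1.67: T₂ = T₁·(V₁/V₂)^(γ−1) = 163.6 K; P₂ = P₁·(V₁/V₂)^γ = 183.8 torr.
Isochoric, so P/T is constant: V₃ = V₂; T₃ = T₂·(P₃/P₂) = 523.5 K.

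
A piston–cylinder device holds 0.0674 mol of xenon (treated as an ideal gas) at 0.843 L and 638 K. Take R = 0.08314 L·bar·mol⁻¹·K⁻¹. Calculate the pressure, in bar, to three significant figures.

PV = nRT ⇒ P = nRT/V = (0.0674 × 0.08314 × 638) / 0.843

P ≈ 4.24 bar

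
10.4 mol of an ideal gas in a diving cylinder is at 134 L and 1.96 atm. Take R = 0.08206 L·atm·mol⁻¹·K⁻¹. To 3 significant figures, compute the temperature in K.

PV = nRT ⇒ T = PV/(nR) = (1.96 × 134) / (10.4 × 0.08206)

T ≈ 308 K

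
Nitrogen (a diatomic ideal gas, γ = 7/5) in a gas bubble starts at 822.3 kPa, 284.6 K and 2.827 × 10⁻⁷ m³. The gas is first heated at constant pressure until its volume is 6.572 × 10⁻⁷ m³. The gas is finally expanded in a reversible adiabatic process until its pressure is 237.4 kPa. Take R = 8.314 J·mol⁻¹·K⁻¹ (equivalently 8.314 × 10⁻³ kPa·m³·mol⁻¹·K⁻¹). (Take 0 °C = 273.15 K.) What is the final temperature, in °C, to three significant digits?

T₃ ≈ 191 °C

P constant ⇒ V ∝ T: P₂ = P₁; T₂ = T₁·(V₂/V₁) = 661.6 K.
Reversible adiabatic, γ = 7/5: T₃ = T₂·(P₃/P₂)^((γ−1)/γ) = 463.9 K; V₃ = V₂·(P₂/P₃)^(1/γ) = 1.596e-06 m³.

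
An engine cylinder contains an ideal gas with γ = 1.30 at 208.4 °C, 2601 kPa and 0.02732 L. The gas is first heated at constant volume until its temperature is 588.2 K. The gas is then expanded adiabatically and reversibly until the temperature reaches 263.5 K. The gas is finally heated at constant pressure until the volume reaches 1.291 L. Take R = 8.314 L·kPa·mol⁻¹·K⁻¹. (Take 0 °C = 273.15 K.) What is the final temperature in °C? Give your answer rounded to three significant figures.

T₄ ≈ 583 °C

Convert: T₁ = 481.5 K.
Isochoric, so P/T is constant: V₂ = V₁; P₂ = P₁·(T₂/T₁) = 3177 kPa.
Adiabatic (γ = 1.30), T V^(γ−1) and P V^γ constant: P₃ = P₂·(T₃/T₂)^(γ/(γ−1)) = 97.90 kPa; V₃ = V₂·(T₂/T₃)^(1/(γ−1)) = 0.3972 L.
Isobaric, so V/T is constant: P₄ = P₃; T₄ = T₃·(V₄/V₃) = 856.5 K.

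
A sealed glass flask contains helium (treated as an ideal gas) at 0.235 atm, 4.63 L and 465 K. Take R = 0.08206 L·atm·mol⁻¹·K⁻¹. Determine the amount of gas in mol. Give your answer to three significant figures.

n ≈ 0.0285 mol

PV = nRT ⇒ n = PV/(RT) = (0.235 × 4.63) / (0.08206 × 465)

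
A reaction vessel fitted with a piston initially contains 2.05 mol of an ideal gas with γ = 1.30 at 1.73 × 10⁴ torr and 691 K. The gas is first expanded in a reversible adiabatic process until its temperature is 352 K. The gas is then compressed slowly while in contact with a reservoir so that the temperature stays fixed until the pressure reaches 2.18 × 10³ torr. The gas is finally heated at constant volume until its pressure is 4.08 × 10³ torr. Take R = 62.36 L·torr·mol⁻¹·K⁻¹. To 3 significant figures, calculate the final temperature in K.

From PV = nRT: V₁ = nRT₁/P₁ = 5.106 L.
Reversible adiabatic, γ = 1.30: P₂ = P₁·(T₂/T₁)^(γ/(γ−1)) = 930.4 torr; V₂ = V₁·(T₁/T₂)^(1/(γ−1)) = 48.37 L.
Isothermal, so P V is constant: T₃ = T₂; V₃ = V₂·(P₂/P₃) = 20.64 L.
Isochoric, so P/T is constant: V₄ = V₃; T₄ = T₃·(P₄/P₃) = 658.8 K.

T₄ ≈ 659 K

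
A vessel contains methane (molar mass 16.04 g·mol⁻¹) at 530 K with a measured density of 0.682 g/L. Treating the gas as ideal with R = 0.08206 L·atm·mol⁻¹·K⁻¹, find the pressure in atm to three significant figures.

ρ = PM/(RT) ⇒ P = ρRT/M = (0.682 × 0.08206 × 530.0) / 16.04

P ≈ 1.85 atm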